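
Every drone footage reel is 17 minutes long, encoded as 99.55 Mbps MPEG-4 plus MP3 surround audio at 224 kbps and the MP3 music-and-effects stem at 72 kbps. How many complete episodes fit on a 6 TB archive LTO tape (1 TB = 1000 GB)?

471

17 min = 1020 s
Audio total: 224 + 72 = 296 kbps = 0.296 Mbps.
Total bitrate: 99.846 Mbps.
Per item: 99.846 Mbps × 1020 s = 101,843 Mb = 12,730 MB.
Capacity: 6 TB = 48,000,000 Mb; 471.31 items → 471 complete.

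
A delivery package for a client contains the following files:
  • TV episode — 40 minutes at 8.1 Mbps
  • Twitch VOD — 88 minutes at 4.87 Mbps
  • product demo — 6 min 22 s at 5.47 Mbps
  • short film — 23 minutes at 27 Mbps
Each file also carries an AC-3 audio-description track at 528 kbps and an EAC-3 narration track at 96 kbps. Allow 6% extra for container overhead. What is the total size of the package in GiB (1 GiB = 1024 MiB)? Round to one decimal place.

Audio total: 528 + 96 = 624 kbps = 0.624 Mbps.
TV episode: 8.724 Mbps × 2400 s × 1.06 = 22193.9 Mb
Twitch VOD: 5.494 Mbps × 5280 s × 1.06 = 30748.8 Mb
product demo: 6.094 Mbps × 382 s × 1.06 = 2467.6 Mb
short film: 27.624 Mbps × 1380 s × 1.06 = 40408.4 Mb
Total: 95818.6 Mb = 11977.3 MB.
= 11.15 GiB.

11.2 GiB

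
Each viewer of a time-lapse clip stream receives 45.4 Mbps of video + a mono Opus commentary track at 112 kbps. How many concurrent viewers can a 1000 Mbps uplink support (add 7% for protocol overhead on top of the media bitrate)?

20

Audio: 112 kbps = 0.112 Mbps.
Per-viewer media rate: 45.512 Mbps.
On the wire with 7% overhead: 48.698 Mbps.
1000 Mbps = 1,000 Mbps; 1,000 / 48.698 = 20.53 → 20 viewers.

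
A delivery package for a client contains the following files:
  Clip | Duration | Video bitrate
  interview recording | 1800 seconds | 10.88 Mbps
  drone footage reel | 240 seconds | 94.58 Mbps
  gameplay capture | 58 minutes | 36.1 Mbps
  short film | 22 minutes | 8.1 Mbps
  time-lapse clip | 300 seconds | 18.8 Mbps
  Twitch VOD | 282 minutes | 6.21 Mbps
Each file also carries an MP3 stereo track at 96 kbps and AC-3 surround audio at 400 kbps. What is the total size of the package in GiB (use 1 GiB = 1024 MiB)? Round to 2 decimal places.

Audio total: 96 + 400 = 496 kbps = 0.496 Mbps.
interview recording: 11.376 Mbps × 1800 s = 20476.8 Mb
drone footage reel: 95.076 Mbps × 240 s = 22818.2 Mb
gameplay capture: 36.596 Mbps × 3480 s = 127354.1 Mb
short film: 8.596 Mbps × 1320 s = 11346.7 Mb
time-lapse clip: 19.296 Mbps × 300 s = 5788.8 Mb
Twitch VOD: 6.706 Mbps × 16920 s = 113465.5 Mb
Total: 301250.2 Mb = 37656.3 MB.
= 35.07 GiB.

35.07 GiB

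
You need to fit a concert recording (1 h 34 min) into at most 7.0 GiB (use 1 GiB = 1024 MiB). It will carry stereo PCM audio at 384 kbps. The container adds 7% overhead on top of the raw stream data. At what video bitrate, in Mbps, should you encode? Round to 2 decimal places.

9.58 Mbps

Budget: 7.0 GiB = 60129.5 Mb.
Stream payload after overhead: 60129.5 / 1.07 = 56195.8 Mb.
1 h 34 min = 94 min = 5640 s
Total bitrate budget: 56195.8 Mb / 5640 s = 9.964 Mbps.
Audio: 384 kbps = 0.384 Mbps.
Video: 9.964 − 0.384 = 9.580 Mbps.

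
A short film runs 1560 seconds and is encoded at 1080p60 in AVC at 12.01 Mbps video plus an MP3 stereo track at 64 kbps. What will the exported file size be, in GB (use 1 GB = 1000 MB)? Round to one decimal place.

2.4 GB

Audio: 64 kbps = 0.064 Mbps.
Total bitrate: 12.01 + 0.064 = 12.074 Mbps.
Stream data: 12.074 Mbps × 1560 s = 18835.4 Mb.
18,835 Mb ÷ 8 = 2,354 MB → 2.354 GB.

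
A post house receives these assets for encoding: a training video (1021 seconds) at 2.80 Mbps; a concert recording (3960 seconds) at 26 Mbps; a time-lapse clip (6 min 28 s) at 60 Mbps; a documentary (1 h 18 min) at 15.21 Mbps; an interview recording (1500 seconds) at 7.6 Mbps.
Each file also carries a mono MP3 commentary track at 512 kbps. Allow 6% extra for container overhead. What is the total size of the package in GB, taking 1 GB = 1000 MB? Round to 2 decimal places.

Audio: 512 kbps = 0.512 Mbps.
training video: 3.312 Mbps × 1021 s × 1.06 = 3584.4 Mb
concert recording: 26.512 Mbps × 3960 s × 1.06 = 111286.8 Mb
time-lapse clip: 60.512 Mbps × 388 s × 1.06 = 24887.4 Mb
documentary: 15.722 Mbps × 4680 s × 1.06 = 77993.7 Mb
interview recording: 8.112 Mbps × 1500 s × 1.06 = 12898.1 Mb
Total: 230650.4 Mb = 28831.3 MB.
= 28.83 GB.

28.83 GB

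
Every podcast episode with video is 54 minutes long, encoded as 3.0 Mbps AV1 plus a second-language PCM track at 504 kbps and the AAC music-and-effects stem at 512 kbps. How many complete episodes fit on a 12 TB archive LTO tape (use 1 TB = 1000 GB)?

7377

54 min = 3240 s
Audio total: 504 + 512 = 1016 kbps = 1.016 Mbps.
Total bitrate: 4.016 Mbps.
Per item: 4.016 Mbps × 3240 s = 13,012 Mb = 1,626 MB.
Capacity: 12 TB = 96,000,000 Mb; 7377.90 items → 7377 complete.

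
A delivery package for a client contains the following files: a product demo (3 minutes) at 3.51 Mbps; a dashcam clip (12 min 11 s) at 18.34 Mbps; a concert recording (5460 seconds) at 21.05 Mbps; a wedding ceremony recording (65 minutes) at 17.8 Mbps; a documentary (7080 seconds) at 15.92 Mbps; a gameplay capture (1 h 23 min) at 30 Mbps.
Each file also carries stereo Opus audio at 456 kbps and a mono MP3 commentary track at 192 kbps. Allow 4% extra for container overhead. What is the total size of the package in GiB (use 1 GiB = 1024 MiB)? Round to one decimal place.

57.5 GiB

Audio total: 456 + 192 = 648 kbps = 0.648 Mbps.
product demo: 4.158 Mbps × 180 s × 1.04 = 778.4 Mb
dashcam clip: 18.988 Mbps × 731 s × 1.04 = 14435.4 Mb
concert recording: 21.698 Mbps × 5460 s × 1.04 = 123209.9 Mb
wedding ceremony recording: 18.448 Mbps × 3900 s × 1.04 = 74825.1 Mb
documentary: 16.568 Mbps × 7080 s × 1.04 = 121993.5 Mb
gameplay capture: 30.648 Mbps × 4980 s × 1.04 = 158732.1 Mb
Total: 493974.4 Mb = 61746.8 MB.
= 57.51 GiB.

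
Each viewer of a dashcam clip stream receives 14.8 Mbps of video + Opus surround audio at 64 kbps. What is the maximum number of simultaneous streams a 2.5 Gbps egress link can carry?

168

Audio: 64 kbps = 0.064 Mbps.
Per-viewer media rate: 14.864 Mbps.
2.5 Gbps = 2,500 Mbps; 2,500 / 14.864 = 168.19 → 168 viewers.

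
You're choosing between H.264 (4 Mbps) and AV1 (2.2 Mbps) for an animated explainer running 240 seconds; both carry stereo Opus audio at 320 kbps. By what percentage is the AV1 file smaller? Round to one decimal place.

Audio: 320 kbps = 0.320 Mbps.
H.264: 4.320 Mbps × 240 s = 1036.8 Mb = 123.596 MiB.
AV1: 2.520 Mbps × 240 s = 604.8 Mb = 72.098 MiB.
Reduction: (1 − 72.098/123.596) × 100 = 41.67%.

41.7%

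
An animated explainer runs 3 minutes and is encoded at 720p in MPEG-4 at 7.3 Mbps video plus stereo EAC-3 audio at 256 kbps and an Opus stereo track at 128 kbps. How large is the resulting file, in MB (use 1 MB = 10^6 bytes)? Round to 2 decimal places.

172.89 MB

3 min = 180 s
Audio total: 256 + 128 = 384 kbps = 0.384 Mbps.
Total bitrate: 7.3 + 0.384 = 7.684 Mbps.
Stream data: 7.684 Mbps × 180 s = 1383.1 Mb.
1,383 Mb ÷ 8 = 172.9 MB → 172.9 MB.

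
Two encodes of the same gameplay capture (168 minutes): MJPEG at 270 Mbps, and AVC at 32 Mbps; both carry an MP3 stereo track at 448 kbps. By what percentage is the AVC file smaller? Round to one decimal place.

168 min = 10080 s
Audio: 448 kbps = 0.448 Mbps.
MJPEG: 270.448 Mbps × 10080 s = 2726115.8 Mb = 340.764 GB.
AVC: 32.448 Mbps × 10080 s = 327075.8 Mb = 40.884 GB.
Reduction: (1 − 40.884/340.764) × 100 = 88.00%.

88.0%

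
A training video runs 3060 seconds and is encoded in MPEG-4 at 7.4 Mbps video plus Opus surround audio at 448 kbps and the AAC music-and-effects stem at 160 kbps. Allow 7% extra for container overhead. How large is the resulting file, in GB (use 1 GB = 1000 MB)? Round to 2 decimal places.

3.28 GB

Audio total: 448 + 160 = 608 kbps = 0.608 Mbps.
Total bitrate: 7.4 + 0.608 = 8.008 Mbps.
Stream data: 8.008 Mbps × 3060 s = 24504.5 Mb.
With 7% container overhead: ×1.07.
26,220 Mb ÷ 8 = 3,277 MB → 3.277 GB.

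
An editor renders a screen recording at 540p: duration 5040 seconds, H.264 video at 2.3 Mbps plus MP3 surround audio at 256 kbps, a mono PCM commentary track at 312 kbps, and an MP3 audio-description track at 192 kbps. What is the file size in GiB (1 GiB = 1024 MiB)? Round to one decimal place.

Audio total: 256 + 312 + 192 = 760 kbps = 0.760 Mbps.
Total bitrate: 2.3 + 0.760 = 3.060 Mbps.
Stream data: 3.060 Mbps × 5040 s = 15422.4 Mb.
15,422 Mb = 1,927,800,000 bytes ÷ 1,073,741,824 = 1.795 GiB.

1.8 GiB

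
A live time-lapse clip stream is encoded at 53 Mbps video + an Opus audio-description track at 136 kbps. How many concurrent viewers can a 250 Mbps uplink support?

Audio: 136 kbps = 0.136 Mbps.
Per-viewer media rate: 53.136 Mbps.
250 Mbps = 250.0 Mbps; 250.0 / 53.136 = 4.70 → 4 viewers.

4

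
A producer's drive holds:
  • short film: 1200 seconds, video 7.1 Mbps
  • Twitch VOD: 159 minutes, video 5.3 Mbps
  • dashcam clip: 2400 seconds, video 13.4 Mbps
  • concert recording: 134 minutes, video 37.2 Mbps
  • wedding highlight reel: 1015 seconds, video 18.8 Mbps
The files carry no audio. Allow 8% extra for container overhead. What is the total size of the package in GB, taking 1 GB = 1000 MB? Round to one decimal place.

short film: 7.100 Mbps × 1200 s × 1.08 = 9201.6 Mb
Twitch VOD: 5.300 Mbps × 9540 s × 1.08 = 54607.0 Mb
dashcam clip: 13.400 Mbps × 2400 s × 1.08 = 34732.8 Mb
concert recording: 37.200 Mbps × 8040 s × 1.08 = 323015.0 Mb
wedding highlight reel: 18.800 Mbps × 1015 s × 1.08 = 20608.6 Mb
Total: 442165.0 Mb = 55270.6 MB.
= 55.27 GB.

55.3 GB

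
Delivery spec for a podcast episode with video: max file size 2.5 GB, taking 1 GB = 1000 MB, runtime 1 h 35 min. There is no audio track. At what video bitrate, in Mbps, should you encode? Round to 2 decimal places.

3.51 Mbps

Budget: 2.5 GB = 20000.0 Mb.
1 h 35 min = 95 min = 5700 s
Total bitrate budget: 20000.0 Mb / 5700 s = 3.509 Mbps.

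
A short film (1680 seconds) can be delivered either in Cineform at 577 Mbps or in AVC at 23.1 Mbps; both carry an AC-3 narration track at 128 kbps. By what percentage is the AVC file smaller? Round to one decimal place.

Audio: 128 kbps = 0.128 Mbps.
Cineform: 577.128 Mbps × 1680 s = 969575.0 Mb = 121.197 GB.
AVC: 23.228 Mbps × 1680 s = 39023.0 Mb = 4.878 GB.
Reduction: (1 − 4.878/121.197) × 100 = 95.98%.

96.0%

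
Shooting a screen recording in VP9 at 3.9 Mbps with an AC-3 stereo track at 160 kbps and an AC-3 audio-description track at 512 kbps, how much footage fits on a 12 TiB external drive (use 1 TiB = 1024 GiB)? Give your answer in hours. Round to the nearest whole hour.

6413 hours

Audio total: 160 + 512 = 672 kbps = 0.672 Mbps.
Total bitrate: 3.9 + 0.672 = 4.572 Mbps.
Capacity: 12 TiB = 105,553,116 Mb.
Recording time: 105,553,116 / 4.572 = 23,086,858 s ≈ 6,413 hours.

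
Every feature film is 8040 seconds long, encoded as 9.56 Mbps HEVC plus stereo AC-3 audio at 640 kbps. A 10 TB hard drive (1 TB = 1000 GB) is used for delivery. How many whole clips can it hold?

Audio: 640 kbps = 0.640 Mbps.
Total bitrate: 10.200 Mbps.
Per item: 10.200 Mbps × 8040 s = 82,008 Mb = 10,251 MB.
Capacity: 10 TB = 80,000,000 Mb; 975.51 items → 975 complete.

975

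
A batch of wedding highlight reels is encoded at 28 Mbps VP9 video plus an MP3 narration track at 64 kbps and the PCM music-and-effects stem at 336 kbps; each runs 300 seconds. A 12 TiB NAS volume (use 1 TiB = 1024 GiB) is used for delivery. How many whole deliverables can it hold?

Audio total: 64 + 336 = 400 kbps = 0.400 Mbps.
Total bitrate: 28.400 Mbps.
Per item: 28.400 Mbps × 300 s = 8,520 Mb = 1,065 MB.
Capacity: 12 TiB = 105,553,116 Mb; 12388.86 items → 12388 complete.

12388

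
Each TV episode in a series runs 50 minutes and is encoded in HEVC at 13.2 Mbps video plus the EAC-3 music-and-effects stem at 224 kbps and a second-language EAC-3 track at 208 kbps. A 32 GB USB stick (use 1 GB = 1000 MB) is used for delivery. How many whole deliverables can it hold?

50 min = 3000 s
Audio total: 224 + 208 = 432 kbps = 0.432 Mbps.
Total bitrate: 13.632 Mbps.
Per item: 13.632 Mbps × 3000 s = 40,896 Mb = 5,112 MB.
Capacity: 32 GB = 256,000 Mb; 6.26 items → 6 complete.

6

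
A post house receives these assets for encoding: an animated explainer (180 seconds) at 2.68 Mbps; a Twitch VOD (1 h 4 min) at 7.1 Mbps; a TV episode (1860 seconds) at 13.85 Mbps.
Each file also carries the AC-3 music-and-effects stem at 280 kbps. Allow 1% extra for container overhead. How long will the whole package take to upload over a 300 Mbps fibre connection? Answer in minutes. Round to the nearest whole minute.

3 minutes

Audio: 280 kbps = 0.280 Mbps.
animated explainer: 2.960 Mbps × 180 s × 1.01 = 538.1 Mb
Twitch VOD: 7.380 Mbps × 3840 s × 1.01 = 28622.6 Mb
TV episode: 14.130 Mbps × 1860 s × 1.01 = 26544.6 Mb
Total: 55705.3 Mb = 6963.2 MB.
At 300 Mbps: 55705.3 / 300 = 186 s ≈ 3.09 minutes.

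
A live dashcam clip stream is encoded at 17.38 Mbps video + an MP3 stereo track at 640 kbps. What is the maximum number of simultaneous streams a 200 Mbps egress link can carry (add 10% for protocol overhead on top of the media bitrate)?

Audio: 640 kbps = 0.640 Mbps.
Per-viewer media rate: 18.020 Mbps.
On the wire with 10% overhead: 19.822 Mbps.
200 Mbps = 200.0 Mbps; 200.0 / 19.822 = 10.09 → 10 viewers.

10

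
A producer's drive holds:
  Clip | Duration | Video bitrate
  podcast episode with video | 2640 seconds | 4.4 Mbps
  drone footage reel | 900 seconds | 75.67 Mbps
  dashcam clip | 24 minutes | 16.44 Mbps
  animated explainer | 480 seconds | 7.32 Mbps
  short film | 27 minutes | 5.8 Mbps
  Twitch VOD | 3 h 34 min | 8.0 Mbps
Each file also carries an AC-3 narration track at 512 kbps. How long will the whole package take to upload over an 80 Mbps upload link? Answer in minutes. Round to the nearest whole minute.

48 minutes

Audio: 512 kbps = 0.512 Mbps.
podcast episode with video: 4.912 Mbps × 2640 s = 12967.7 Mb
drone footage reel: 76.182 Mbps × 900 s = 68563.8 Mb
dashcam clip: 16.952 Mbps × 1440 s = 24410.9 Mb
animated explainer: 7.832 Mbps × 480 s = 3759.4 Mb
short film: 6.312 Mbps × 1620 s = 10225.4 Mb
Twitch VOD: 8.512 Mbps × 12840 s = 109294.1 Mb
Total: 229221.2 Mb = 28652.7 MB.
At 80 Mbps: 229221.2 / 80 = 2865 s ≈ 47.8 minutes.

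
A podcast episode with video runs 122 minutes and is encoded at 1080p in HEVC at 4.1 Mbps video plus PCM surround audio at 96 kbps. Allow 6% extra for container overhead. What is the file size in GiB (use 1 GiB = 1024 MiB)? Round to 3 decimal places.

122 min = 7320 s
Audio: 96 kbps = 0.096 Mbps.
Total bitrate: 4.1 + 0.096 = 4.196 Mbps.
Stream data: 4.196 Mbps × 7320 s = 30714.7 Mb.
With 6% container overhead: ×1.06.
32,558 Mb = 4,069,700,400 bytes ÷ 1,073,741,824 = 3.790 GiB.

3.790 GiB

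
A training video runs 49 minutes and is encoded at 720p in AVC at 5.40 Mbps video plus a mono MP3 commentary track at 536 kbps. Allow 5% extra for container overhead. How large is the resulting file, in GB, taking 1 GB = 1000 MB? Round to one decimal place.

49 min = 2940 s
Audio: 536 kbps = 0.536 Mbps.
Total bitrate: 5.40 + 0.536 = 5.936 Mbps.
Stream data: 5.936 Mbps × 2940 s = 17451.8 Mb.
With 5% container overhead: ×1.05.
18,324 Mb ÷ 8 = 2,291 MB → 2.291 GB.

2.3 GB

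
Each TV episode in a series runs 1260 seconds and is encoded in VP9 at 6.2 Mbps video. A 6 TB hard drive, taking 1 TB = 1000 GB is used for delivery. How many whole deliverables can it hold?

6144

Per item: 6.200 Mbps × 1260 s = 7,812 Mb = 976.5 MB.
Capacity: 6 TB = 48,000,000 Mb; 6144.39 items → 6144 complete.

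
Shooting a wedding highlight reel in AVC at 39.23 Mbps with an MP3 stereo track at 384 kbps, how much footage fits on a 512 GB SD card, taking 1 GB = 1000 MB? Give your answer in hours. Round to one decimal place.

Audio: 384 kbps = 0.384 Mbps.
Total bitrate: 39.23 + 0.384 = 39.614 Mbps.
Capacity: 512 GB = 4,096,000 Mb.
Recording time: 4,096,000 / 39.614 = 103,398 s ≈ 28.7 hours.

28.7 hours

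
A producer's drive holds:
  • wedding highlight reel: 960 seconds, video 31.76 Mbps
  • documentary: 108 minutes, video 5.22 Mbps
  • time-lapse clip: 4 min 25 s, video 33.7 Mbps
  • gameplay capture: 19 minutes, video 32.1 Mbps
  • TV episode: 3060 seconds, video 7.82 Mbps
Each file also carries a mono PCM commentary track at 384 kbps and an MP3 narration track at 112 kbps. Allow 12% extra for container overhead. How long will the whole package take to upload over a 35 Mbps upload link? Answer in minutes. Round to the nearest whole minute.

Audio total: 384 + 112 = 496 kbps = 0.496 Mbps.
wedding highlight reel: 32.256 Mbps × 960 s × 1.12 = 34681.7 Mb
documentary: 5.716 Mbps × 6480 s × 1.12 = 41484.4 Mb
time-lapse clip: 34.196 Mbps × 265 s × 1.12 = 10149.4 Mb
gameplay capture: 32.596 Mbps × 1140 s × 1.12 = 41618.6 Mb
TV episode: 8.316 Mbps × 3060 s × 1.12 = 28500.6 Mb
Total: 156434.6 Mb = 19554.3 MB.
At 35 Mbps: 156434.6 / 35 = 4470 s ≈ 74.5 minutes.

74 minutes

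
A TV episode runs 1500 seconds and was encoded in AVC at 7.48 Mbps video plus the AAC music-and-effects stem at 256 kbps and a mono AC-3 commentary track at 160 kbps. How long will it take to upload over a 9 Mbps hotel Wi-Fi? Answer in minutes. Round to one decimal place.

Audio total: 256 + 160 = 416 kbps = 0.416 Mbps.
Total bitrate: 7.896 Mbps.
File: 7.896 Mbps × 1500 s = 11844.0 Mb.
At 9 Mbps: 11844.0 / 9 = 1316.0 s ≈ 21.9 minutes.

21.9 minutes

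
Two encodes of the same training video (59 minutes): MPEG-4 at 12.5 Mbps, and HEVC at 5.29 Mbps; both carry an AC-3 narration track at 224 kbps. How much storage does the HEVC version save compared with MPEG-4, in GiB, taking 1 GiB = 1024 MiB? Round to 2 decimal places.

2.97 GiB

59 min = 3540 s
Audio: 224 kbps = 0.224 Mbps.
MPEG-4: 12.724 Mbps × 3540 s = 45043.0 Mb = 5.244 GiB.
HEVC: 5.514 Mbps × 3540 s = 19519.6 Mb = 2.272 GiB.
Saving: 5.244 − 2.272 = 2.971 GiB.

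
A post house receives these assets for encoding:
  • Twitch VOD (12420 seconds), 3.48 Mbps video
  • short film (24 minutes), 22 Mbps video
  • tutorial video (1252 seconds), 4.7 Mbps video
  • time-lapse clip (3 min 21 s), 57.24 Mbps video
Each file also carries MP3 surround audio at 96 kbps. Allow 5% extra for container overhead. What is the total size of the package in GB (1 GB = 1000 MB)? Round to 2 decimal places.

Audio: 96 kbps = 0.096 Mbps.
Twitch VOD: 3.576 Mbps × 12420 s × 1.05 = 46634.6 Mb
short film: 22.096 Mbps × 1440 s × 1.05 = 33409.2 Mb
tutorial video: 4.796 Mbps × 1252 s × 1.05 = 6304.8 Mb
time-lapse clip: 57.336 Mbps × 201 s × 1.05 = 12100.8 Mb
Total: 98449.4 Mb = 12306.2 MB.
= 12.31 GB.

12.31 GB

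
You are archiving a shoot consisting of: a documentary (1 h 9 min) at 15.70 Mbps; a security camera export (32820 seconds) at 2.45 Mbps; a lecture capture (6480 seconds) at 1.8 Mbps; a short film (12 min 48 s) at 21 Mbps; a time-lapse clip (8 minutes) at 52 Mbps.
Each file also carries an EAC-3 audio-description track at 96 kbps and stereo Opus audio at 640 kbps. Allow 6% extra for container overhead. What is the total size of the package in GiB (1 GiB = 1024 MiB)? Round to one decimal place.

28.5 GiB

Audio total: 96 + 640 = 736 kbps = 0.736 Mbps.
documentary: 16.436 Mbps × 4140 s × 1.06 = 72127.7 Mb
security camera export: 3.186 Mbps × 32820 s × 1.06 = 110838.4 Mb
lecture capture: 2.536 Mbps × 6480 s × 1.06 = 17419.3 Mb
short film: 21.736 Mbps × 768 s × 1.06 = 17694.8 Mb
time-lapse clip: 52.736 Mbps × 480 s × 1.06 = 26832.1 Mb
Total: 244912.3 Mb = 30614.0 MB.
= 28.51 GiB.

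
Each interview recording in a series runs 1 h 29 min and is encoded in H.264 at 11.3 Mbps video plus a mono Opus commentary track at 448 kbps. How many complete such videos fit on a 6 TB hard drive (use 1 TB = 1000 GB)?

1 h 29 min = 89 min = 5340 s
Audio: 448 kbps = 0.448 Mbps.
Total bitrate: 11.748 Mbps.
Per item: 11.748 Mbps × 5340 s = 62,734 Mb = 7,842 MB.
Capacity: 6 TB = 48,000,000 Mb; 765.13 items → 765 complete.

765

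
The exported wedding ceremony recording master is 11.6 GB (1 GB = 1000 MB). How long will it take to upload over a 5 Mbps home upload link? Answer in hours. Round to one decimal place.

File: 11.6 GB = 92800.0 Mb.
At 5 Mbps: 92800.0 / 5 = 18560.0 s ≈ 5.16 hours.

5.2 hours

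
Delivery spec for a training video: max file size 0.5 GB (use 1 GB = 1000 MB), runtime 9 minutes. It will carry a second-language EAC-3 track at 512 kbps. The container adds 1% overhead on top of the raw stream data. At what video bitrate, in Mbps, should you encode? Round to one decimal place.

Budget: 0.5 GB = 4000.0 Mb.
Stream payload after overhead: 4000.0 / 1.01 = 3960.4 Mb.
9 min = 540 s
Total bitrate budget: 3960.4 Mb / 540 s = 7.334 Mbps.
Audio: 512 kbps = 0.512 Mbps.
Video: 7.334 − 0.512 = 6.822 Mbps.

6.8 Mbps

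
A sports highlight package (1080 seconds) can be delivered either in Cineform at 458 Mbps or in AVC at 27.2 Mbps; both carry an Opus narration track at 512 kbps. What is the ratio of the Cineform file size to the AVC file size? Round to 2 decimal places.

16.55

Audio: 512 kbps = 0.512 Mbps.
Cineform: 458.512 Mbps × 1080 s = 495193.0 Mb = 61.899 GB.
AVC: 27.712 Mbps × 1080 s = 29929.0 Mb = 3.741 GB.
Ratio: 61.899 / 3.741 = 16.546.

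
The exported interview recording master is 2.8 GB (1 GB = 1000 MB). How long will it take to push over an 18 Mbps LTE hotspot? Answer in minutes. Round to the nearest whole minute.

File: 2.8 GB = 22400.0 Mb.
At 18 Mbps: 22400.0 / 18 = 1244.4 s ≈ 20.7 minutes.

21 minutes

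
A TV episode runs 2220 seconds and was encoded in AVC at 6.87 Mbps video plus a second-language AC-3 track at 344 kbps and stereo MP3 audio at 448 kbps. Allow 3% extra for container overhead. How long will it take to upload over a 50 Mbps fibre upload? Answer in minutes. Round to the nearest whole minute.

6 minutes

Audio total: 344 + 448 = 792 kbps = 0.792 Mbps.
Total bitrate: 7.662 Mbps.
File: 7.662 Mbps × 2220 s = 17009.6 Mb.
With 3% container overhead: ×1.03. → 17519.9 Mb.
At 50 Mbps: 17519.9 / 50 = 350.4 s ≈ 5.84 minutes.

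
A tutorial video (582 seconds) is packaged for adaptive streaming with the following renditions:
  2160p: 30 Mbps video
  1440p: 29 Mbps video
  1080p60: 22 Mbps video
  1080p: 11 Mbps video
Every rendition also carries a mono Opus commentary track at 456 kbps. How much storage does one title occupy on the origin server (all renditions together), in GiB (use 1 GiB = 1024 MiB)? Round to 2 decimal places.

6.36 GiB

Audio: 456 kbps = 0.456 Mbps.
Sum of rendition bitrates: (30+0.456) + (29+0.456) + (22+0.456) + (11+0.456) = 93.824 Mbps.
× 582 s = 54,606 Mb = 6,826 MB = 6.357 GiB.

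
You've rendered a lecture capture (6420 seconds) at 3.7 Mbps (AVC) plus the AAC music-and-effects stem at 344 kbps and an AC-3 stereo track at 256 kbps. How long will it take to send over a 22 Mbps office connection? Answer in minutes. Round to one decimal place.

Audio total: 344 + 256 = 600 kbps = 0.600 Mbps.
Total bitrate: 4.300 Mbps.
File: 4.300 Mbps × 6420 s = 27606.0 Mb.
At 22 Mbps: 27606.0 / 22 = 1254.8 s ≈ 20.9 minutes.

20.9 minutes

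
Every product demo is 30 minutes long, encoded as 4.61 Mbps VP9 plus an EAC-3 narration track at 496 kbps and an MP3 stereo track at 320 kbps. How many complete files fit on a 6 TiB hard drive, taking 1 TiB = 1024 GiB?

30 min = 1800 s
Audio total: 496 + 320 = 816 kbps = 0.816 Mbps.
Total bitrate: 5.426 Mbps.
Per item: 5.426 Mbps × 1800 s = 9,767 Mb = 1,221 MB.
Capacity: 6 TiB = 52,776,558 Mb; 5403.67 items → 5403 complete.

5403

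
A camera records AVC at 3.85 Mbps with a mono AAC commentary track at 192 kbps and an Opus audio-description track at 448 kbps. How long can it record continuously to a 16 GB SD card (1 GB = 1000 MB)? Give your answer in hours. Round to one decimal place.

7.9 hours

Audio total: 192 + 448 = 640 kbps = 0.640 Mbps.
Total bitrate: 3.85 + 0.640 = 4.490 Mbps.
Capacity: 16 GB = 128,000 Mb.
Recording time: 128,000 / 4.490 = 28,508 s ≈ 7.92 hours.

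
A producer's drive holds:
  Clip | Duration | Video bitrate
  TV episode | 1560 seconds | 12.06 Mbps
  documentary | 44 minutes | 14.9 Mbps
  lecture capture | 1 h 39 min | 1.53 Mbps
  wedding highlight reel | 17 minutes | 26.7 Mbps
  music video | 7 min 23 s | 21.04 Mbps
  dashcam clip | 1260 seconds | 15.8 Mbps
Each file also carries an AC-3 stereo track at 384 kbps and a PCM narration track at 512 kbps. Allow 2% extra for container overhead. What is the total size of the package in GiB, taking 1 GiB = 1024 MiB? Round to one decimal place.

16.1 GiB

Audio total: 384 + 512 = 896 kbps = 0.896 Mbps.
TV episode: 12.956 Mbps × 1560 s × 1.02 = 20615.6 Mb
documentary: 15.796 Mbps × 2640 s × 1.02 = 42535.5 Mb
lecture capture: 2.426 Mbps × 5940 s × 1.02 = 14698.6 Mb
wedding highlight reel: 27.596 Mbps × 1020 s × 1.02 = 28710.9 Mb
music video: 21.936 Mbps × 443 s × 1.02 = 9912.0 Mb
dashcam clip: 16.696 Mbps × 1260 s × 1.02 = 21457.7 Mb
Total: 137930.3 Mb = 17241.3 MB.
= 16.06 GiB.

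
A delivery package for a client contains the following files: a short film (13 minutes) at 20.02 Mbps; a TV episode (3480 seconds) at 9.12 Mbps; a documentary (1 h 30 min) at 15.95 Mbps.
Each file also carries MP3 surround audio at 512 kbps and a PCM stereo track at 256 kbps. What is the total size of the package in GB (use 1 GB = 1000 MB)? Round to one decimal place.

Audio total: 512 + 256 = 768 kbps = 0.768 Mbps.
short film: 20.788 Mbps × 780 s = 16214.6 Mb
TV episode: 9.888 Mbps × 3480 s = 34410.2 Mb
documentary: 16.718 Mbps × 5400 s = 90277.2 Mb
Total: 140902.1 Mb = 17612.8 MB.
= 17.61 GB.

17.6 GB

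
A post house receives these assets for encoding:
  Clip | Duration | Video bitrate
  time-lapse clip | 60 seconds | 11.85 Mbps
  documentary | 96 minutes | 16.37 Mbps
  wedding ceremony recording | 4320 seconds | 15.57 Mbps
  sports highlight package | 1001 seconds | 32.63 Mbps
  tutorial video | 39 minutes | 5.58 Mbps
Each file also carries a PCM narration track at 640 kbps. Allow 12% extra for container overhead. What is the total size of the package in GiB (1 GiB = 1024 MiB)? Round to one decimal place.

28.2 GiB

Audio: 640 kbps = 0.640 Mbps.
time-lapse clip: 12.490 Mbps × 60 s × 1.12 = 839.3 Mb
documentary: 17.010 Mbps × 5760 s × 1.12 = 109734.9 Mb
wedding ceremony recording: 16.210 Mbps × 4320 s × 1.12 = 78430.5 Mb
sports highlight package: 33.270 Mbps × 1001 s × 1.12 = 37299.7 Mb
tutorial video: 6.220 Mbps × 2340 s × 1.12 = 16301.4 Mb
Total: 242605.7 Mb = 30325.7 MB.
= 28.24 GiB.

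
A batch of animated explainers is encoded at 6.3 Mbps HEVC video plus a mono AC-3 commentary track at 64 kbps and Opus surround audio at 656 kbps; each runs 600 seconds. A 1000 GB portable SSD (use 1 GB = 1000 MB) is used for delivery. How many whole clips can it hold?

Audio total: 64 + 656 = 720 kbps = 0.720 Mbps.
Total bitrate: 7.020 Mbps.
Per item: 7.020 Mbps × 600 s = 4,212 Mb = 526.5 MB.
Capacity: 1000 GB = 8,000,000 Mb; 1899.34 items → 1899 complete.

1899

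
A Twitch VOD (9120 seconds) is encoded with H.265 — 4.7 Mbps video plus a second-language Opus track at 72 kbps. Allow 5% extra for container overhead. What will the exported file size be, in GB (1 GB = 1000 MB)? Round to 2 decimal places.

Audio: 72 kbps = 0.072 Mbps.
Total bitrate: 4.7 + 0.072 = 4.772 Mbps.
Stream data: 4.772 Mbps × 9120 s = 43520.6 Mb.
With 5% container overhead: ×1.05.
45,697 Mb ÷ 8 = 5,712 MB → 5.712 GB.

5.71 GB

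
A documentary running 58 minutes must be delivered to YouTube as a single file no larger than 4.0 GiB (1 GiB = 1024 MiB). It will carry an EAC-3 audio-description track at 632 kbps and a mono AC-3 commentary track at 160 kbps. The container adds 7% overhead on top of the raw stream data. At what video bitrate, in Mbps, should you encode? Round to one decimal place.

Budget: 4.0 GiB = 34359.7 Mb.
Stream payload after overhead: 34359.7 / 1.07 = 32111.9 Mb.
58 min = 3480 s
Total bitrate budget: 32111.9 Mb / 3480 s = 9.228 Mbps.
Audio total: 632 + 160 = 792 kbps = 0.792 Mbps.
Video: 9.228 − 0.792 = 8.436 Mbps.

8.4 Mbps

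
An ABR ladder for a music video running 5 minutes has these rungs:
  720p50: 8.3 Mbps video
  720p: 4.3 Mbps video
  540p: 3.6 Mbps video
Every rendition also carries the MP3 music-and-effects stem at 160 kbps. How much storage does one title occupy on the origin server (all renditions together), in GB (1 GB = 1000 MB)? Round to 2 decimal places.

0.63 GB

5 min = 300 s
Audio: 160 kbps = 0.160 Mbps.
Sum of rendition bitrates: (8.3+0.160) + (4.3+0.160) + (3.6+0.160) = 16.680 Mbps.
× 300 s = 5,004 Mb = 625.5 MB = 0.6255 GB.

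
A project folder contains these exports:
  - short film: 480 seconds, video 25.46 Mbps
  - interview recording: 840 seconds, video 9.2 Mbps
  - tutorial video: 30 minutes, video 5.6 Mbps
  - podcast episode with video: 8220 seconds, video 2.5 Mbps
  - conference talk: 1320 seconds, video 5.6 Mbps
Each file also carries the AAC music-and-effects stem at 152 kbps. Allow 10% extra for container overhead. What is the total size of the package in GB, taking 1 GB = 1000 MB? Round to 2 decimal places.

Audio: 152 kbps = 0.152 Mbps.
short film: 25.612 Mbps × 480 s × 1.10 = 13523.1 Mb
interview recording: 9.352 Mbps × 840 s × 1.10 = 8641.2 Mb
tutorial video: 5.752 Mbps × 1800 s × 1.10 = 11389.0 Mb
podcast episode with video: 2.652 Mbps × 8220 s × 1.10 = 23979.4 Mb
conference talk: 5.752 Mbps × 1320 s × 1.10 = 8351.9 Mb
Total: 65884.6 Mb = 8235.6 MB.
= 8.236 GB.

8.24 GB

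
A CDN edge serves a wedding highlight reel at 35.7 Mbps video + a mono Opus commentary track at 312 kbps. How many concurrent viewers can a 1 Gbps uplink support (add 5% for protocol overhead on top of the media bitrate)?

Audio: 312 kbps = 0.312 Mbps.
Per-viewer media rate: 36.012 Mbps.
On the wire with 5% overhead: 37.813 Mbps.
1 Gbps = 1,000 Mbps; 1,000 / 37.813 = 26.45 → 26 viewers.

26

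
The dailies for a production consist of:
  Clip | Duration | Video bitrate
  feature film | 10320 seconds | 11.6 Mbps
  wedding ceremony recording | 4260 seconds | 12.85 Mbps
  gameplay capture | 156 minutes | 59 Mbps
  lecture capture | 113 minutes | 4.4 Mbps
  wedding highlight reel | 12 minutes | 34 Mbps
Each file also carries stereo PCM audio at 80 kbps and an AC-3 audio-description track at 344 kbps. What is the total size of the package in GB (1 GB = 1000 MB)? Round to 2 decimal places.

99.29 GB

Audio total: 80 + 344 = 424 kbps = 0.424 Mbps.
feature film: 12.024 Mbps × 10320 s = 124087.7 Mb
wedding ceremony recording: 13.274 Mbps × 4260 s = 56547.2 Mb
gameplay capture: 59.424 Mbps × 9360 s = 556208.6 Mb
lecture capture: 4.824 Mbps × 6780 s = 32706.7 Mb
wedding highlight reel: 34.424 Mbps × 720 s = 24785.3 Mb
Total: 794335.6 Mb = 99291.9 MB.
= 99.29 GB.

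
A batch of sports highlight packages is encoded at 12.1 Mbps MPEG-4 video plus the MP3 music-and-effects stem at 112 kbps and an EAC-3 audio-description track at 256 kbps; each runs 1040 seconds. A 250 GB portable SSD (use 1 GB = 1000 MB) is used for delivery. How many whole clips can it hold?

154

Audio total: 112 + 256 = 368 kbps = 0.368 Mbps.
Total bitrate: 12.468 Mbps.
Per item: 12.468 Mbps × 1040 s = 12,967 Mb = 1,621 MB.
Capacity: 250 GB = 2,000,000 Mb; 154.24 items → 154 complete.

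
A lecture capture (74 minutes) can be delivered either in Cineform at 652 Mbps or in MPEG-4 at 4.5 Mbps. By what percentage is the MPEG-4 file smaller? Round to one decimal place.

74 min = 4440 s
Cineform: 652.000 Mbps × 4440 s = 2894880.0 Mb = 361.860 GB.
MPEG-4: 4.500 Mbps × 4440 s = 19980.0 Mb = 2.498 GB.
Reduction: (1 − 2.498/361.860) × 100 = 99.31%.

99.3%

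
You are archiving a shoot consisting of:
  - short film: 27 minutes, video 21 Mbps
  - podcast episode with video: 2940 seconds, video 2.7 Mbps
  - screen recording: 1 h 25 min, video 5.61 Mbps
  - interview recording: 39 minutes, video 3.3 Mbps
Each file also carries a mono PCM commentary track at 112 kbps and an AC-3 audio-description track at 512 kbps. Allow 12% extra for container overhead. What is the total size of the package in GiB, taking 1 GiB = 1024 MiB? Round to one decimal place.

11.2 GiB

Audio total: 112 + 512 = 624 kbps = 0.624 Mbps.
short film: 21.624 Mbps × 1620 s × 1.12 = 39234.6 Mb
podcast episode with video: 3.324 Mbps × 2940 s × 1.12 = 10945.3 Mb
screen recording: 6.234 Mbps × 5100 s × 1.12 = 35608.6 Mb
interview recording: 3.924 Mbps × 2340 s × 1.12 = 10284.0 Mb
Total: 96072.5 Mb = 12009.1 MB.
= 11.18 GiB.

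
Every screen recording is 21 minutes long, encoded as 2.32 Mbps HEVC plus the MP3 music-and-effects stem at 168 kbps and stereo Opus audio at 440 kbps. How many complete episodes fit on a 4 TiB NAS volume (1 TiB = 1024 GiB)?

21 min = 1260 s
Audio total: 168 + 440 = 608 kbps = 0.608 Mbps.
Total bitrate: 2.928 Mbps.
Per item: 2.928 Mbps × 1260 s = 3,689 Mb = 461.2 MB.
Capacity: 4 TiB = 35,184,372 Mb; 9536.92 items → 9536 complete.

9536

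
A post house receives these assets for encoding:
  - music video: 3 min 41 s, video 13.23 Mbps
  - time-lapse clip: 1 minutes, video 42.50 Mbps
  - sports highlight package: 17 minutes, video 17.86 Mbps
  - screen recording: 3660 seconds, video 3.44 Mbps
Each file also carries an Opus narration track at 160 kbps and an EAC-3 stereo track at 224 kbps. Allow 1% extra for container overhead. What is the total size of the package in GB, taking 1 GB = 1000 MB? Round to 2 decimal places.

4.82 GB

Audio total: 160 + 224 = 384 kbps = 0.384 Mbps.
music video: 13.614 Mbps × 221 s × 1.01 = 3038.8 Mb
time-lapse clip: 42.884 Mbps × 60 s × 1.01 = 2598.8 Mb
sports highlight package: 18.244 Mbps × 1020 s × 1.01 = 18795.0 Mb
screen recording: 3.824 Mbps × 3660 s × 1.01 = 14135.8 Mb
Total: 38568.3 Mb = 4821.0 MB.
= 4.821 GB.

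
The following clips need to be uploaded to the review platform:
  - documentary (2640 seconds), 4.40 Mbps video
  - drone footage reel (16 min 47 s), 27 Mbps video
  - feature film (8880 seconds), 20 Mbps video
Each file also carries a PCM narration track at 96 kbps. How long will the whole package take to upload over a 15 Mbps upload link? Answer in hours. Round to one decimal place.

4.0 hours

Audio: 96 kbps = 0.096 Mbps.
documentary: 4.496 Mbps × 2640 s = 11869.4 Mb
drone footage reel: 27.096 Mbps × 1007 s = 27285.7 Mb
feature film: 20.096 Mbps × 8880 s = 178452.5 Mb
Total: 217607.6 Mb = 27200.9 MB.
At 15 Mbps: 217607.6 / 15 = 14507 s ≈ 4.03 hours.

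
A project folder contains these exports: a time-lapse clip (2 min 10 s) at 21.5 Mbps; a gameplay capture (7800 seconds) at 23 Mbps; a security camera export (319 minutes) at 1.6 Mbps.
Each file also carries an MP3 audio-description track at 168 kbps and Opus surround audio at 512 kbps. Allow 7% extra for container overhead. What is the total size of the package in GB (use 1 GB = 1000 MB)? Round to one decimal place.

Audio total: 168 + 512 = 680 kbps = 0.680 Mbps.
time-lapse clip: 22.180 Mbps × 130 s × 1.07 = 3085.2 Mb
gameplay capture: 23.680 Mbps × 7800 s × 1.07 = 197633.3 Mb
security camera export: 2.280 Mbps × 19140 s × 1.07 = 46693.9 Mb
Total: 247412.5 Mb = 30926.6 MB.
= 30.93 GB.

30.9 GB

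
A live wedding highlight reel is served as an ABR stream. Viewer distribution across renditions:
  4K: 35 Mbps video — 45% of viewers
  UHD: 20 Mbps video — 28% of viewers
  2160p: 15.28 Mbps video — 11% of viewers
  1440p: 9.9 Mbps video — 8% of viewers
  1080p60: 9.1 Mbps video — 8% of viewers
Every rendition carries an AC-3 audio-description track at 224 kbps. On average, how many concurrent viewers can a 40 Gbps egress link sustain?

1614

Audio: 224 kbps = 0.224 Mbps.
Average per-viewer bitrate: 0.45×35.224 + 0.28×20.224 + 0.11×15.504 + 0.08×10.124 + 0.08×9.324 = 24.775 Mbps.
40 Gbps = 40,000 Mbps; 40,000 / 24.775 = 1614.54 → 1614.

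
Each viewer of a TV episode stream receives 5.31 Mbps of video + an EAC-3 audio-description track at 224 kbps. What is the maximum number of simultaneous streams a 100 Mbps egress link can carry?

18

Audio: 224 kbps = 0.224 Mbps.
Per-viewer media rate: 5.534 Mbps.
100 Mbps = 100.0 Mbps; 100.0 / 5.534 = 18.07 → 18 viewers.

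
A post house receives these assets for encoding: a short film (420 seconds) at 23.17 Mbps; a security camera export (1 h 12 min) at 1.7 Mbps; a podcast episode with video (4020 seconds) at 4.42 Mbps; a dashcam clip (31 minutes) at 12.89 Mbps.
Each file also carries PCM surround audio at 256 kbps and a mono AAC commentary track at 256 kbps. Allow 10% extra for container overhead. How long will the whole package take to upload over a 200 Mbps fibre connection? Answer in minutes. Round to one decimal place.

Audio total: 256 + 256 = 512 kbps = 0.512 Mbps.
short film: 23.682 Mbps × 420 s × 1.10 = 10941.1 Mb
security camera export: 2.212 Mbps × 4320 s × 1.10 = 10511.4 Mb
podcast episode with video: 4.932 Mbps × 4020 s × 1.10 = 21809.3 Mb
dashcam clip: 13.402 Mbps × 1860 s × 1.10 = 27420.5 Mb
Total: 70682.3 Mb = 8835.3 MB.
At 200 Mbps: 70682.3 / 200 = 353 s ≈ 5.89 minutes.

5.9 minutes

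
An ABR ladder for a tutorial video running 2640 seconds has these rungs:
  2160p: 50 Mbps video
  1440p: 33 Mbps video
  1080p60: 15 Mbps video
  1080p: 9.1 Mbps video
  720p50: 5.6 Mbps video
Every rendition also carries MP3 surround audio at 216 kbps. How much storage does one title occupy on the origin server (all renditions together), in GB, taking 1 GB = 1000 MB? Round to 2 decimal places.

37.55 GB

Audio: 216 kbps = 0.216 Mbps.
Sum of rendition bitrates: (50+0.216) + (33+0.216) + (15+0.216) + (9.1+0.216) + (5.6+0.216) = 113.780 Mbps.
× 2640 s = 300,379 Mb = 37,547 MB = 37.55 GB.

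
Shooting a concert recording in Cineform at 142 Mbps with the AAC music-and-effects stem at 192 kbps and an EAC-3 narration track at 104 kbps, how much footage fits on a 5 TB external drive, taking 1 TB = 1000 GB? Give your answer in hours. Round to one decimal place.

78.1 hours

Audio total: 192 + 104 = 296 kbps = 0.296 Mbps.
Total bitrate: 142 + 0.296 = 142.296 Mbps.
Capacity: 5 TB = 40,000,000 Mb.
Recording time: 40,000,000 / 142.296 = 281,104 s ≈ 78.1 hours.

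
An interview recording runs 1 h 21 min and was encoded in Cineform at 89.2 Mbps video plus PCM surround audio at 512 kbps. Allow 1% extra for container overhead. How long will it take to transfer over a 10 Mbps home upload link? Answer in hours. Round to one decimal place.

12.2 hours

1 h 21 min = 81 min = 4860 s
Audio: 512 kbps = 0.512 Mbps.
Total bitrate: 89.712 Mbps.
File: 89.712 Mbps × 4860 s = 436000.3 Mb.
With 1% container overhead: ×1.01. → 440360.3 Mb.
At 10 Mbps: 440360.3 / 10 = 44036.0 s ≈ 12.2 hours.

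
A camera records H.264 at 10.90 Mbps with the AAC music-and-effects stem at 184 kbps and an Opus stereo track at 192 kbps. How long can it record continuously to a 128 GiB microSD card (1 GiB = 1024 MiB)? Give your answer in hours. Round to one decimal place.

Audio total: 184 + 192 = 376 kbps = 0.376 Mbps.
Total bitrate: 10.90 + 0.376 = 11.276 Mbps.
Capacity: 128 GiB = 1,099,512 Mb.
Recording time: 1,099,512 / 11.276 = 97,509 s ≈ 27.1 hours.

27.1 hours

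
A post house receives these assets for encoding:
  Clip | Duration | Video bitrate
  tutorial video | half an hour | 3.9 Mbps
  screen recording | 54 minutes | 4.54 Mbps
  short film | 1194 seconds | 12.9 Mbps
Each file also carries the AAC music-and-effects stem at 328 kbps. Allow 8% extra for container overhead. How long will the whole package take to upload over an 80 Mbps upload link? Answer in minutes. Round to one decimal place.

8.8 minutes

Audio: 328 kbps = 0.328 Mbps.
tutorial video: 4.228 Mbps × 1800 s × 1.08 = 8219.2 Mb
screen recording: 4.868 Mbps × 3240 s × 1.08 = 17034.1 Mb
short film: 13.228 Mbps × 1194 s × 1.08 = 17057.8 Mb
Total: 42311.1 Mb = 5288.9 MB.
At 80 Mbps: 42311.1 / 80 = 529 s ≈ 8.81 minutes.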